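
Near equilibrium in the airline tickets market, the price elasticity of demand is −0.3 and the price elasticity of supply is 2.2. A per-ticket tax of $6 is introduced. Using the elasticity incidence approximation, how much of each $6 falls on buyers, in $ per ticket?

Incidence ratio: buyers' share ≈ εs / (εs + |εd|) = 2.2 / (2.2 + 0.3) = 0.88.
So buyers bear ≈ 0.88 × $6 = $5.28; producers bear $0.72.

Buyers bear ≈ $5.28 per ticket.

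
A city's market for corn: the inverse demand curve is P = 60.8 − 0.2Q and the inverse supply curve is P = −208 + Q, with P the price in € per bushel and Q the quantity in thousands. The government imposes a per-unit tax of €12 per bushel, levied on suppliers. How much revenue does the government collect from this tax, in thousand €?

Tax revenue = €2568 thousand.

Inverting to Q(P) form: Qd = 304 − 5P; Qs = P + 208.
Before the tax: set 304 − 5P = P + 208 → P* = €16, Q* = 224.
With the tax collected from suppliers, supply shifts: Qs = (P − 12) + 208.
New equilibrium: buyers pay €18, suppliers receive €6, Q = 214. (Wedge: Pb − Ps = 12.)
Revenue = t · Q = 12 · 214 = €2568.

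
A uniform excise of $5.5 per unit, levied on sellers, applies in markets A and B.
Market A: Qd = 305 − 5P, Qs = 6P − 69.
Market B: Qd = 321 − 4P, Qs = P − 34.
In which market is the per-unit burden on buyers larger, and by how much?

Market A, by $1.9.

Market A: pre-tax P* = $34, Q* = 135; post-tax Q = 120; per-unit burden on buyers = $3.
Market B: pre-tax P* = $71, Q* = 37; post-tax Q = 32.6; per-unit burden on buyers = $1.1.
Difference: $3 vs $1.1 → market A is larger by $1.9.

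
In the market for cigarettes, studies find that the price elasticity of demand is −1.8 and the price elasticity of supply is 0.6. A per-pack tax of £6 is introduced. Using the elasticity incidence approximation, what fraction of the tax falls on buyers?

Incidence ratio: buyers' share ≈ εs / (εs + |εd|) = 0.6 / (0.6 + 1.8) = 0.25.
Supply is the less elastic side, so buyers bear the smaller share.

Buyers' share ≈ 0.25.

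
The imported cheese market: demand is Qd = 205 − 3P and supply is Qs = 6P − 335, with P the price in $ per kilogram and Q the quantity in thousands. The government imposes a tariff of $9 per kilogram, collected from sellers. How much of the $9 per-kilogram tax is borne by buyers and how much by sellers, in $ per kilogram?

Before the tax: set 205 − 3P = 6P − 335 → P* = $60, Q* = 25.
With the tax collected from sellers, supply shifts: Qs = 6(P − 9) − 335.
Solving gives Q = 7 with buyers paying $66 and sellers receiving $57 (the $9 wedge).
Burden on buyers: $6; on sellers: $3. (They sum to $9.)
The less price-elastic side of the market bears the larger share of a per-unit tax.

Buyers bear $6 per kilogram; sellers bear $3 per kilogram.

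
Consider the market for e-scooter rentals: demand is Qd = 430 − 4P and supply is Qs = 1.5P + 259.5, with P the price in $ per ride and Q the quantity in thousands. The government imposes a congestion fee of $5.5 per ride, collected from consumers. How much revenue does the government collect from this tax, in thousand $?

Before the tax: set 430 − 4P = 1.5P + 259.5 → P* = $31, Q* = 306.
With the tax collected from consumers, demand (in seller-price terms) shifts: Qd = 430 − 4(P + 5.5).
Solving gives Q = 300 with consumers paying $32.5 and sellers receiving $27 (the $5.5 wedge).
Revenue = t · Q = 5.5 · 300 = $1650.

Tax revenue = $1650 thousand.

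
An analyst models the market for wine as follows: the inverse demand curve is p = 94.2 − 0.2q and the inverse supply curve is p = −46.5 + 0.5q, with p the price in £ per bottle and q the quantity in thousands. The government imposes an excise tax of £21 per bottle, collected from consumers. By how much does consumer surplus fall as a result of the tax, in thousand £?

Consumer surplus falls by £1116 thousand.

Inverting to q(p) form: qd = 471 − 5p; qs = 2p + 93.
Before the tax: set 471 − 5p = 2p + 93 → p* = £54, q* = 201.
With the tax collected from consumers, demand (in seller-price terms) shifts: qd = 471 − 5(p + 21).
Solving gives q = 171 with consumers paying £60 and sellers receiving £39 (the £21 wedge).
ΔCS is the trapezoid between Q = 171 and Q = 201 of height £6: ½ · (201 + 171) · 6 = £1116.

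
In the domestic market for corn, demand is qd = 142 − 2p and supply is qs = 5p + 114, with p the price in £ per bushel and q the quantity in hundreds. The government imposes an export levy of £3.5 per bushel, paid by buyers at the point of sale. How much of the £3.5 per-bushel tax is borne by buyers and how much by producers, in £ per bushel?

Buyers bear £2.5 per bushel; producers bear £1 per bushel.

Without the tax, 142 − 2p = 5p + 114 gives 7p = 28, so p* = £4 and q* = 134.
With the tax collected from buyers, demand (in seller-price terms) shifts: qd = 142 − 2(p + 3.5).
New equilibrium: buyers pay £6.5, producers receive £3, q = 129. (Wedge: pb − ps = 3.5.)
Burden on buyers: £2.5; on producers: £1. (They sum to £3.5.)
The less price-elastic side of the market bears the larger share of a per-unit tax.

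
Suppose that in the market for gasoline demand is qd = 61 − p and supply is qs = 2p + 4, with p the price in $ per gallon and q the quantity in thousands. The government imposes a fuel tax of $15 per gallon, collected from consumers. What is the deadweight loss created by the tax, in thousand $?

Deadweight loss = $75 thousand.

Before the tax: set 61 − p = 2p + 4 → p* = $19, q* = 42.
With the tax collected from consumers, demand (in seller-price terms) shifts: qd = 61 − (p + 15).
New equilibrium: consumers pay $29, suppliers receive $14, q = 32. (Wedge: pb − ps = 15.)
Quantity falls by |ΔQ| = |42 − 32| = 10.
DWL = ½ · t · |ΔQ| = ½ · 15 · 10 = $75.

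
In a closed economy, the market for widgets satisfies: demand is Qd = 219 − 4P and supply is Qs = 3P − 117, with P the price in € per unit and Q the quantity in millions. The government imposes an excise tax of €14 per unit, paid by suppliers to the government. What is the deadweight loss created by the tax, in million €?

Before the tax: set 219 − 4P = 3P − 117 → P* = €48, Q* = 27.
With the tax collected from suppliers, supply shifts: Qs = 3(P − 14) − 117.
New equilibrium: buyers pay €54, suppliers receive €40, Q = 3. (Wedge: Pb − Ps = 14.)
Quantity falls by |ΔQ| = |27 − 3| = 24.
DWL = ½ · t · |ΔQ| = ½ · 14 · 24 = €168.

Deadweight loss = €168 million.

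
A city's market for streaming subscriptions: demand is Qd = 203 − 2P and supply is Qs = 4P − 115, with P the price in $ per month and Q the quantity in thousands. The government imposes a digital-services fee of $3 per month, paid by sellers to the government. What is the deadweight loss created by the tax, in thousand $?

Without the tax, 203 − 2P = 4P − 115 gives 6P = 318, so P* = $53 and Q* = 97.
With the tax collected from sellers, supply shifts: Qs = 4(P − 3) − 115.
Solving gives Q = 93 with buyers paying $55 and sellers receiving $52 (the $3 wedge).
Quantity falls by |ΔQ| = |97 − 93| = 4.
DWL = ½ · t · |ΔQ| = ½ · 3 · 4 = $6.

Deadweight loss = $6 thousand.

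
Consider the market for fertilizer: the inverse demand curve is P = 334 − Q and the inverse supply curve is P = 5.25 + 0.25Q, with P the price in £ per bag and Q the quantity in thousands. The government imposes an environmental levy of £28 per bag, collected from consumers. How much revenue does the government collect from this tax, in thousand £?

Rewrite in direct form: Qd = 334 − P and Qs = 4P − 21.
Without the tax, 334 − P = 4P − 21 gives 5P = 355, so P* = £71 and Q* = 263.
With the tax collected from consumers, demand (in seller-price terms) shifts: Qd = 334 − (P + 28).
New equilibrium: consumers pay £93.4, sellers receive £65.4, Q = 240.6. (Wedge: Pb − Ps = 28.)
Revenue = t · Q = 28 · 240.6 = £6736.8.

Tax revenue = £6736.8 thousand.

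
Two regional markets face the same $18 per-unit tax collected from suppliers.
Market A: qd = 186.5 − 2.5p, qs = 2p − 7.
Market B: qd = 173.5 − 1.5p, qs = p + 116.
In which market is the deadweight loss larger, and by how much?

Market A: pre-tax p* = $43, q* = 79; post-tax q = 59; deadweight loss = $180.
Market B: pre-tax p* = $23, q* = 139; post-tax q = 128.2; deadweight loss = $97.2.
Difference: $180 vs $97.2 → market A is larger by $82.8.

Market A, by $82.8.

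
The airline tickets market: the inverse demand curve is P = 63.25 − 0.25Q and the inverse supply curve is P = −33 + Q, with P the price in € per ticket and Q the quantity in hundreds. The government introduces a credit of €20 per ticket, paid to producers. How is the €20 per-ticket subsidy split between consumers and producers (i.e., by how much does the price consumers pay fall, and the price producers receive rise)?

Rewrite in direct form: Qd = 253 − 4P and Qs = P + 33.
Before the subsidy: set 253 − 4P = P + 33 → P* = €44, Q* = 77.
With a per-unit subsidy paid to producers, each receives P + 20 per unit sold, so supply becomes Qs = (P + 20) + 33.
New equilibrium: consumers pay €40, producers receive €60, Q = 93. (Wedge: Pb − Ps = −20.)
Gain to consumers: €4; to producers: €16. (They sum to €20.)

Consumers gain €4 per ticket; producers gain €16 per ticket.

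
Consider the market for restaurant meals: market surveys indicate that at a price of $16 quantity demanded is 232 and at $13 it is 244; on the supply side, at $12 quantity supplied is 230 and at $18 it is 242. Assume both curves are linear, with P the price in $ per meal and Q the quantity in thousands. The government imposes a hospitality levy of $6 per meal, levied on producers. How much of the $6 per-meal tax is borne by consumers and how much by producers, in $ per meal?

Demand slope: (244 − 232)/(13 − 16) = -4, so Qd = 296 − 4P.
Supply slope: (242 − 230)/(18 − 12) = 2, so Qs = 2P + 206.
Without the tax, 296 − 4P = 2P + 206 gives 6P = 90, so P* = $15 and Q* = 236.
With the tax collected from producers, supply shifts: Qs = 2(P − 6) + 206.
New equilibrium: consumers pay $17, producers receive $11, Q = 228. (Wedge: Pb − Ps = 6.)
Burden on consumers: $2; on producers: $4. (They sum to $6.)

Consumers bear $2 per meal; producers bear $4 per meal.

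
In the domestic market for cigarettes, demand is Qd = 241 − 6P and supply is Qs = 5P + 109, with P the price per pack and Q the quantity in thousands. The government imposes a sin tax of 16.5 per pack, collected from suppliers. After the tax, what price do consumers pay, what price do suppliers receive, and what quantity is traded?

Consumers pay 19.5; suppliers receive 3; quantity = 124.

Without the tax, 241 − 6P = 5P + 109 gives 11P = 132, so P* = 12 and Q* = 169.
With the tax collected from suppliers, supply shifts: Qs = 5(P − 16.5) + 109.
Solving gives Q = 124 with consumers paying 19.5 and suppliers receiving 3 (the 16.5 wedge).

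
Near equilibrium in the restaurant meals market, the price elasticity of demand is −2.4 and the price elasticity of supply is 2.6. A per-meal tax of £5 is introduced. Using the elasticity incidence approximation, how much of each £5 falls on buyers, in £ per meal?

Buyers bear ≈ £2.6 per meal.

Incidence ratio: buyers' share ≈ εs / (εs + |εd|) = 2.6 / (2.6 + 2.4) = 0.52.
So buyers bear ≈ 0.52 × £5 = £2.6; suppliers bear £2.4.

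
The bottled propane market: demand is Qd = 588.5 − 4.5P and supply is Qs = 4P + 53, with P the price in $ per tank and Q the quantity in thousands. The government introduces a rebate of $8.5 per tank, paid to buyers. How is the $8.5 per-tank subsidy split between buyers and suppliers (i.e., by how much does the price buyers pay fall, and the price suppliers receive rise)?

Buyers gain $4 per tank; suppliers gain $4.5 per tank.

Without the subsidy, 588.5 − 4.5P = 4P + 53 gives 8.5P = 535.5, so P* = $63 and Q* = 305.
With a per-unit subsidy paid to buyers, each effectively pays P − 8.5, so demand becomes Qd = 588.5 − 4.5(P − 8.5).
New equilibrium: buyers pay $59, suppliers receive $67.5, Q = 323. (Wedge: Pb − Ps = −8.5.)
Gain to buyers: $4; to suppliers: $4.5. (They sum to $8.5.)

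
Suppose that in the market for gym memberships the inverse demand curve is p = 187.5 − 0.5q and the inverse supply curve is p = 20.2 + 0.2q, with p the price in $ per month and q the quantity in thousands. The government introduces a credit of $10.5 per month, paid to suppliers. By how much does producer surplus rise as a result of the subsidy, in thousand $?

Producer surplus rises by $739.5 thousand.

Rewrite in direct form: qd = 375 − 2p and qs = 5p − 101.
Without the subsidy, 375 − 2p = 5p − 101 gives 7p = 476, so p* = $68 and q* = 239.
With a per-unit subsidy paid to suppliers, each receives p + 10.5 per unit sold, so supply becomes qs = 5(p + 10.5) − 101.
New equilibrium: buyers pay $60.5, suppliers receive $71, q = 254. (Wedge: pb − ps = −10.5.)
ΔPS is the trapezoid between Q = 254 and Q = 239 of height $3: ½ · (239 + 254) · 3 = $739.5.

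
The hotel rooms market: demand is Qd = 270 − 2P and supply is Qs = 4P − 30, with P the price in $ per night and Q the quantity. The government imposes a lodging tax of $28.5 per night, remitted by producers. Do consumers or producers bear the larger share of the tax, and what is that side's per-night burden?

Consumers bear the larger share: $19 per night.

Without the tax, 270 − 2P = 4P − 30 gives 6P = 300, so P* = $50 and Q* = 170.
With the tax collected from producers, supply shifts: Qs = 4(P − 28.5) − 30.
Solving gives Q = 132 with consumers paying $69 and producers receiving $40.5 (the $28.5 wedge).
Per-night burden: consumers $19, producers $9.5.
Consumers take the larger share because demand is less price-elastic here (demand slope 2 vs supply slope 4).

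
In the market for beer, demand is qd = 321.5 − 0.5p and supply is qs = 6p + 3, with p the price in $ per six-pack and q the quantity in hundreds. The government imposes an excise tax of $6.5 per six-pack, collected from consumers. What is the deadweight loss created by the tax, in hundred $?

Without the tax, 321.5 − 0.5p = 6p + 3 gives 6.5p = 318.5, so p* = $49 and q* = 297.
With the tax collected from consumers, demand (in seller-price terms) shifts: qd = 321.5 − 0.5(p + 6.5).
New equilibrium: consumers pay $55, suppliers receive $48.5, q = 294. (Wedge: pb − ps = 6.5.)
Quantity falls by |ΔQ| = |297 − 294| = 3.
DWL = ½ · t · |ΔQ| = ½ · 6.5 · 3 = $9.75.

Deadweight loss = $9.75 hundred.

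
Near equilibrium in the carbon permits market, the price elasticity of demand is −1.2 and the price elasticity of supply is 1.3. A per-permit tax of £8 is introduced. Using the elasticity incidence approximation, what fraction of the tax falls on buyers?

Incidence ratio: buyers' share ≈ εs / (εs + |εd|) = 1.3 / (1.3 + 1.2) = 0.52.
Supply is the more elastic side, so buyers bear the larger share.

Buyers' share ≈ 0.52.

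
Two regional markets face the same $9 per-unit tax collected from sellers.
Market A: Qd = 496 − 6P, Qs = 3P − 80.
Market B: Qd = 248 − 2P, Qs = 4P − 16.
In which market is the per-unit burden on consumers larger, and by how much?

Market A: pre-tax P* = $64, Q* = 112; post-tax Q = 94; per-unit burden on consumers = $3.
Market B: pre-tax P* = $44, Q* = 160; post-tax Q = 148; per-unit burden on consumers = $6.
Difference: $3 vs $6 → market B is larger by $3.

Market B, by $3.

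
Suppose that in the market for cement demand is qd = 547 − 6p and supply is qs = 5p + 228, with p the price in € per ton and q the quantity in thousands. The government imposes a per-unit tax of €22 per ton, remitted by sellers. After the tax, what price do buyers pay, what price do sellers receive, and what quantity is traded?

Buyers pay €39; sellers receive €17; quantity = 313.

Before the tax: set 547 − 6p = 5p + 228 → p* = €29, q* = 373.
With the tax collected from sellers, supply shifts: qs = 5(p − 22) + 228.
New equilibrium: buyers pay €39, sellers receive €17, q = 313. (Wedge: pb − ps = 22.)
The less price-elastic side of the market bears the larger share of a per-unit tax.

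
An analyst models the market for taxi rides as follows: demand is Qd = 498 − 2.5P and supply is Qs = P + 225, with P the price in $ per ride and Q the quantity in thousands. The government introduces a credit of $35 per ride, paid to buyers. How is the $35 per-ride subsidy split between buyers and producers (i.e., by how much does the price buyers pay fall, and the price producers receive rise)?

Before the subsidy: set 498 − 2.5P = P + 225 → P* = $78, Q* = 303.
With a per-unit subsidy paid to buyers, each effectively pays P − 35, so demand becomes Qd = 498 − 2.5(P − 35).
Solving gives Q = 328 with buyers paying $68 and producers receiving $103 (the $35 wedge).
Gain to buyers: $10; to producers: $25. (They sum to $35.)

Buyers gain $10 per ride; producers gain $25 per ride.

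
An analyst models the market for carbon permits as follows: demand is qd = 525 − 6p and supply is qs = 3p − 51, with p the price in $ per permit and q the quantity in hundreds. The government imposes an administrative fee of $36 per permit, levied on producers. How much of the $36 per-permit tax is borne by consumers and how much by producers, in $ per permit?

Without the tax, 525 − 6p = 3p − 51 gives 9p = 576, so p* = $64 and q* = 141.
With the tax collected from producers, supply shifts: qs = 3(p − 36) − 51.
Solving gives q = 69 with consumers paying $76 and producers receiving $40 (the $36 wedge).
Burden on consumers: $12; on producers: $24. (They sum to $36.)
The less price-elastic side of the market bears the larger share of a per-unit tax.

Consumers bear $12 per permit; producers bear $24 per permit.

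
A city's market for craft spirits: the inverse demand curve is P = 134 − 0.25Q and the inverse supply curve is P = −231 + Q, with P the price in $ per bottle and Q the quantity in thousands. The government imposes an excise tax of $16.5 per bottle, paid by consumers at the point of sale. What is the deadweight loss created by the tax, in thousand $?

Deadweight loss = $108.9 thousand.

Inverting to Q(P) form: Qd = 536 − 4P; Qs = P + 231.
Before the tax: set 536 − 4P = P + 231 → P* = $61, Q* = 292.
With the tax collected from consumers, demand (in seller-price terms) shifts: Qd = 536 − 4(P + 16.5).
Solving gives Q = 278.8 with consumers paying $64.3 and sellers receiving $47.8 (the $16.5 wedge).
Quantity falls by |ΔQ| = |292 − 278.8| = 13.2.
DWL = ½ · t · |ΔQ| = ½ · 16.5 · 13.2 = $108.9.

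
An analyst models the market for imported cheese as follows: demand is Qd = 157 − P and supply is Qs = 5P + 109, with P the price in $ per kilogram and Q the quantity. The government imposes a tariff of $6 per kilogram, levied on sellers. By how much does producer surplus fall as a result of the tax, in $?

Producer surplus falls by $146.5.

Before the tax: set 157 − P = 5P + 109 → P* = $8, Q* = 149.
With the tax collected from sellers, supply shifts: Qs = 5(P − 6) + 109.
Solving gives Q = 144 with buyers paying $13 and sellers receiving $7 (the $6 wedge).
ΔPS is the trapezoid between Q = 144 and Q = 149 of height $1: ½ · (149 + 144) · 1 = $146.5.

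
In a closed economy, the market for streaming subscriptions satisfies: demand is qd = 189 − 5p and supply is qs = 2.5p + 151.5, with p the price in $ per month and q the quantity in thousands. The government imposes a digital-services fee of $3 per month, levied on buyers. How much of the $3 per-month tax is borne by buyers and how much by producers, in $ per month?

Without the tax, 189 − 5p = 2.5p + 151.5 gives 7.5p = 37.5, so p* = $5 and q* = 164.
With the tax collected from buyers, demand (in seller-price terms) shifts: qd = 189 − 5(p + 3).
New equilibrium: buyers pay $6, producers receive $3, q = 159. (Wedge: pb − ps = 3.)
Burden on buyers: $1; on producers: $2. (They sum to $3.)
The less price-elastic side of the market bears the larger share of a per-unit tax.

Buyers bear $1 per month; producers bear $2 per month.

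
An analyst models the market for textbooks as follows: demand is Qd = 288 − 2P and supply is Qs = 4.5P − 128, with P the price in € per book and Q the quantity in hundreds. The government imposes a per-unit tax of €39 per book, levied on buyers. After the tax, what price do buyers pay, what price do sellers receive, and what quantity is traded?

Buyers pay €91; sellers receive €52; quantity = 106.

Before the tax: set 288 − 2P = 4.5P − 128 → P* = €64, Q* = 160.
With the tax collected from buyers, demand (in seller-price terms) shifts: Qd = 288 − 2(P + 39).
Solving gives Q = 106 with buyers paying €91 and sellers receiving €52 (the €39 wedge).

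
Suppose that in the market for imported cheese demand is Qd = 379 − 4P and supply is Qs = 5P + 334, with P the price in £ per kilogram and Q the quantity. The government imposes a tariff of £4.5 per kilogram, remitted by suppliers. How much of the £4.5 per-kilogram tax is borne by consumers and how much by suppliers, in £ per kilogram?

Without the tax, 379 − 4P = 5P + 334 gives 9P = 45, so P* = £5 and Q* = 359.
With the tax collected from suppliers, supply shifts: Qs = 5(P − 4.5) + 334.
Solving gives Q = 349 with consumers paying £7.5 and suppliers receiving £3 (the £4.5 wedge).
Burden on consumers: £2.5; on suppliers: £2. (They sum to £4.5.)
The less price-elastic side of the market bears the larger share of a per-unit tax.

Consumers bear £2.5 per kilogram; suppliers bear £2 per kilogram.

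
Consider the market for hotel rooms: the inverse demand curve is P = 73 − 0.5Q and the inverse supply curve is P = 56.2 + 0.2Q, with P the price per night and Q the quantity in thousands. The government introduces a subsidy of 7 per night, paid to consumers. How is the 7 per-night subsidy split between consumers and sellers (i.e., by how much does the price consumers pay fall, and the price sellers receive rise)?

Inverting to Q(P) form: Qd = 146 − 2P; Qs = 5P − 281.
Before the subsidy: set 146 − 2P = 5P − 281 → P* = 61, Q* = 24.
With a per-unit subsidy paid to consumers, each effectively pays P − 7, so demand becomes Qd = 146 − 2(P − 7).
New equilibrium: consumers pay 56, sellers receive 63, Q = 34. (Wedge: Pb − Ps = −7.)
Gain to consumers: 5; to sellers: 2. (They sum to 7.)

Consumers gain 5 per night; sellers gain 2 per night.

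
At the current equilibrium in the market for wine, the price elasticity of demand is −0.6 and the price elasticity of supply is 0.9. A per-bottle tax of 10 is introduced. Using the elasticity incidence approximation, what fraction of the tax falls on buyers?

Incidence ratio: buyers' share ≈ εs / (εs + |εd|) = 0.9 / (0.9 + 0.6) = 0.6.
Supply is the more elastic side, so buyers bear the larger share.

Buyers' share ≈ 0.6.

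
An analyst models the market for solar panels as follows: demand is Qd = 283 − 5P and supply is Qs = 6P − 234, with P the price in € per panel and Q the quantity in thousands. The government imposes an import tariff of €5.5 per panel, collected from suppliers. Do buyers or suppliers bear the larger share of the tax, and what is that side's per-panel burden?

Before the tax: set 283 − 5P = 6P − 234 → P* = €47, Q* = 48.
With the tax collected from suppliers, supply shifts: Qs = 6(P − 5.5) − 234.
New equilibrium: buyers pay €50, suppliers receive €44.5, Q = 33. (Wedge: Pb − Ps = 5.5.)
Per-panel burden: buyers €3, suppliers €2.5.
Buyers take the larger share because demand is less price-elastic here (demand slope 5 vs supply slope 6).

Buyers bear the larger share: €3 per panel.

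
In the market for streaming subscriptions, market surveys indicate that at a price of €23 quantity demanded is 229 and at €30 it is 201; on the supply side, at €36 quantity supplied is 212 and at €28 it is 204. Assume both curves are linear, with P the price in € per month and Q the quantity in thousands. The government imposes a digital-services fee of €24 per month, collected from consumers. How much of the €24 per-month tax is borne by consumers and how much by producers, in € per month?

Consumers bear €4.8 per month; producers bear €19.2 per month.

Demand slope: (201 − 229)/(30 − 23) = -4, so Qd = 321 − 4P.
Supply slope: (204 − 212)/(28 − 36) = 1, so Qs = P + 176.
Before the tax: set 321 − 4P = P + 176 → P* = €29, Q* = 205.
With the tax collected from consumers, demand (in seller-price terms) shifts: Qd = 321 − 4(P + 24).
New equilibrium: consumers pay €33.8, producers receive €9.8, Q = 185.8. (Wedge: Pb − Ps = 24.)
Burden on consumers: €4.8; on producers: €19.2. (They sum to €24.)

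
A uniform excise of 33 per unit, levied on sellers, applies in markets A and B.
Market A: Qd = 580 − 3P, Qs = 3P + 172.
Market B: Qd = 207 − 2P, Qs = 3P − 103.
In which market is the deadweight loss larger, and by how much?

Market A: pre-tax P* = 68, Q* = 376; post-tax Q = 326.5; deadweight loss = 816.75.
Market B: pre-tax P* = 62, Q* = 83; post-tax Q = 43.4; deadweight loss = 653.4.
Difference: 816.75 vs 653.4 → market A is larger by 163.35.

Market A, by 163.35.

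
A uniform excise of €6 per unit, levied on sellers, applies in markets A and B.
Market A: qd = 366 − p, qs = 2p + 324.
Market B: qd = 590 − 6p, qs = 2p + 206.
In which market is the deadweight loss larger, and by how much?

Market A: pre-tax p* = €14, q* = 352; post-tax q = 348; deadweight loss = €12.
Market B: pre-tax p* = €48, q* = 302; post-tax q = 293; deadweight loss = €27.
Difference: €12 vs €27 → market B is larger by €15.

Market B, by €15.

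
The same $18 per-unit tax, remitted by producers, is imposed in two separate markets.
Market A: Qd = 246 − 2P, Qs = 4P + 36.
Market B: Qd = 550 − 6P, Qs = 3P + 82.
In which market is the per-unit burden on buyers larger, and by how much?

Market A, by $6.

Market A: pre-tax P* = $35, Q* = 176; post-tax Q = 152; per-unit burden on buyers = $12.
Market B: pre-tax P* = $52, Q* = 238; post-tax Q = 202; per-unit burden on buyers = $6.
Difference: $12 vs $6 → market A is larger by $6.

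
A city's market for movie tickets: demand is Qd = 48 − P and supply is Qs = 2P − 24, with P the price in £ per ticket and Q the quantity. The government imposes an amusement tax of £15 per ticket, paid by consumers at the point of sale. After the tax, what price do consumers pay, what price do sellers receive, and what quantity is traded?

Without the tax, 48 − P = 2P − 24 gives 3P = 72, so P* = £24 and Q* = 24.
With the tax collected from consumers, demand (in seller-price terms) shifts: Qd = 48 − (P + 15).
New equilibrium: consumers pay £34, sellers receive £19, Q = 14. (Wedge: Pb − Ps = 15.)
The less price-elastic side of the market bears the larger share of a per-unit tax.

Consumers pay £34; sellers receive £19; quantity = 14.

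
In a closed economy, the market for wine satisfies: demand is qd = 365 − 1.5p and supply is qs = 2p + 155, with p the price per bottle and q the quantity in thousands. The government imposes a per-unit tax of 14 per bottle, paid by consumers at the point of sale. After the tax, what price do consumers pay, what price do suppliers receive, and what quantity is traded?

Without the tax, 365 − 1.5p = 2p + 155 gives 3.5p = 210, so p* = 60 and q* = 275.
With the tax collected from consumers, demand (in seller-price terms) shifts: qd = 365 − 1.5(p + 14).
New equilibrium: consumers pay 68, suppliers receive 54, q = 263. (Wedge: pb − ps = 14.)

Consumers pay 68; suppliers receive 54; quantity = 263.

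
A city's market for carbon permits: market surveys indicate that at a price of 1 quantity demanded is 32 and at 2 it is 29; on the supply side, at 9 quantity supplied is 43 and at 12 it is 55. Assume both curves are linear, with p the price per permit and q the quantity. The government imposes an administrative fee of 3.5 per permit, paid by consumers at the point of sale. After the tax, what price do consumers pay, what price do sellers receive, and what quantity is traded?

Demand slope: (29 − 32)/(2 − 1) = -3, so qd = 35 − 3p.
Supply slope: (55 − 43)/(12 − 9) = 4, so qs = 4p + 7.
Without the tax, 35 − 3p = 4p + 7 gives 7p = 28, so p* = 4 and q* = 23.
With the tax collected from consumers, demand (in seller-price terms) shifts: qd = 35 − 3(p + 3.5).
Solving gives q = 17 with consumers paying 6 and sellers receiving 2.5 (the 3.5 wedge).

Consumers pay 6; sellers receive 2.5; quantity = 17.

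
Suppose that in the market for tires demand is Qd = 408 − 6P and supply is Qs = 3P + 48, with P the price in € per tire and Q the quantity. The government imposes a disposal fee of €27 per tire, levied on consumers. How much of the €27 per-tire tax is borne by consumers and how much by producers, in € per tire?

Before the tax: set 408 − 6P = 3P + 48 → P* = €40, Q* = 168.
With the tax collected from consumers, demand (in seller-price terms) shifts: Qd = 408 − 6(P + 27).
Solving gives Q = 114 with consumers paying €49 and producers receiving €22 (the €27 wedge).
Burden on consumers: €9; on producers: €18. (They sum to €27.)
The less price-elastic side of the market bears the larger share of a per-unit tax.

Consumers bear €9 per tire; producers bear €18 per tire.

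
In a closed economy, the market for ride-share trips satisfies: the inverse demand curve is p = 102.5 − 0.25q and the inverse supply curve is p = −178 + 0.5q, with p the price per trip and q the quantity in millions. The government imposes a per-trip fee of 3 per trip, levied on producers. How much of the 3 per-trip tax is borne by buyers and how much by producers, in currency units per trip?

Buyers bear 1 per trip; producers bear 2 per trip.

Inverting to q(p) form: qd = 410 − 4p; qs = 2p + 356.
Without the tax, 410 − 4p = 2p + 356 gives 6p = 54, so p* = 9 and q* = 374.
With the tax collected from producers, supply shifts: qs = 2(p − 3) + 356.
Solving gives q = 370 with buyers paying 10 and producers receiving 7 (the 3 wedge).
Burden on buyers: 1; on producers: 2. (They sum to 3.)
The less price-elastic side of the market bears the larger share of a per-unit tax.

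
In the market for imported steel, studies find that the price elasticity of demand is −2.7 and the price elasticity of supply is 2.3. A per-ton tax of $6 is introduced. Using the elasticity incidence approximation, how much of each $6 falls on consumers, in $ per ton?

Incidence ratio: consumers' share ≈ εs / (εs + |εd|) = 2.3 / (2.3 + 2.7) = 0.46.
So consumers bear ≈ 0.46 × $6 = $2.76; suppliers bear $3.24.

Consumers bear ≈ $2.76 per ton.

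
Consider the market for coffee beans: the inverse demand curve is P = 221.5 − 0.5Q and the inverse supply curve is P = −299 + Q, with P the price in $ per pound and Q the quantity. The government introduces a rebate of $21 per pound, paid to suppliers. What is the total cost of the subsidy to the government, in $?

Government outlay = $7581.

Inverting to Q(P) form: Qd = 443 − 2P; Qs = P + 299.
Before the subsidy: set 443 − 2P = P + 299 → P* = $48, Q* = 347.
With a per-unit subsidy paid to suppliers, each receives P + 21 per unit sold, so supply becomes Qs = (P + 21) + 299.
New equilibrium: consumers pay $41, suppliers receive $62, Q = 361. (Wedge: Pb − Ps = −21.)
Outlay = t · Q = 21 · 361 = $7581.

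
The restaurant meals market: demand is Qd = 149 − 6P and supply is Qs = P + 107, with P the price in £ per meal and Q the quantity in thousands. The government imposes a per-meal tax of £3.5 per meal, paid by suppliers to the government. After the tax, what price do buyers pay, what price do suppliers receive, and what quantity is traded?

Buyers pay £6.5; suppliers receive £3; quantity = 110.

Before the tax: set 149 − 6P = P + 107 → P* = £6, Q* = 113.
With the tax collected from suppliers, supply shifts: Qs = (P − 3.5) + 107.
New equilibrium: buyers pay £6.5, suppliers receive £3, Q = 110. (Wedge: Pb − Ps = 3.5.)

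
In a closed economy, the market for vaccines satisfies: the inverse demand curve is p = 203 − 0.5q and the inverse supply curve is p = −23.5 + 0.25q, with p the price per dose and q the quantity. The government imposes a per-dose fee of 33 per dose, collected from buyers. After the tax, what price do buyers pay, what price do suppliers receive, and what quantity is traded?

Buyers pay 74; suppliers receive 41; quantity = 258.

Rewrite in direct form: qd = 406 − 2p and qs = 4p + 94.
Without the tax, 406 − 2p = 4p + 94 gives 6p = 312, so p* = 52 and q* = 302.
With the tax collected from buyers, demand (in seller-price terms) shifts: qd = 406 − 2(p + 33).
New equilibrium: buyers pay 74, suppliers receive 41, q = 258. (Wedge: pb − ps = 33.)
The less price-elastic side of the market bears the larger share of a per-unit tax.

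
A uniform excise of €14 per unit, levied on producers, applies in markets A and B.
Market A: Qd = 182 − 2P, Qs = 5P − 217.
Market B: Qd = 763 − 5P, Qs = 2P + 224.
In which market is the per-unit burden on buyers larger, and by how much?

Market A: pre-tax P* = €57, Q* = 68; post-tax Q = 48; per-unit burden on buyers = €10.
Market B: pre-tax P* = €77, Q* = 378; post-tax Q = 358; per-unit burden on buyers = €4.
Difference: €10 vs €4 → market A is larger by €6.

Market A, by €6.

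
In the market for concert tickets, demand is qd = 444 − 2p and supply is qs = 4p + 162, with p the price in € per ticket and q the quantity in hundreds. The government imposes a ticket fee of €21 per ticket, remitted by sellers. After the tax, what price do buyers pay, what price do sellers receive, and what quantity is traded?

Buyers pay €61; sellers receive €40; quantity = 322.

Without the tax, 444 − 2p = 4p + 162 gives 6p = 282, so p* = €47 and q* = 350.
With the tax collected from sellers, supply shifts: qs = 4(p − 21) + 162.
New equilibrium: buyers pay €61, sellers receive €40, q = 322. (Wedge: pb − ps = 21.)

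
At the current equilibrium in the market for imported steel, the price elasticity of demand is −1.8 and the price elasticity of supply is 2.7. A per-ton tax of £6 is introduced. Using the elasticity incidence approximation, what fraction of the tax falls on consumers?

Incidence ratio: consumers' share ≈ εs / (εs + |εd|) = 2.7 / (2.7 + 1.8) = 0.6.
Supply is the more elastic side, so consumers bear the larger share.

Consumers' share ≈ 0.6.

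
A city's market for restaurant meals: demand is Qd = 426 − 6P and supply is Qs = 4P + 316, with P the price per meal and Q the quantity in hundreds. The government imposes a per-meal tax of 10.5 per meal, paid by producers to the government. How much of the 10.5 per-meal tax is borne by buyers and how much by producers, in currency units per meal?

Buyers bear 4.2 per meal; producers bear 6.3 per meal.

Without the tax, 426 − 6P = 4P + 316 gives 10P = 110, so P* = 11 and Q* = 360.
With the tax collected from producers, supply shifts: Qs = 4(P − 10.5) + 316.
New equilibrium: buyers pay 15.2, producers receive 4.7, Q = 334.8. (Wedge: Pb − Ps = 10.5.)
Burden on buyers: 4.2; on producers: 6.3. (They sum to 10.5.)
The less price-elastic side of the market bears the larger share of a per-unit tax.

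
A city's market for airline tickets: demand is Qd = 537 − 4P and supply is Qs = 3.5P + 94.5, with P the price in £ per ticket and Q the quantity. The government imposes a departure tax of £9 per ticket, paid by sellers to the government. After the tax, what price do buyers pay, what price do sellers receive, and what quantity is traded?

Buyers pay £63.2; sellers receive £54.2; quantity = 284.2.

Without the tax, 537 − 4P = 3.5P + 94.5 gives 7.5P = 442.5, so P* = £59 and Q* = 301.
With the tax collected from sellers, supply shifts: Qs = 3.5(P − 9) + 94.5.
Solving gives Q = 284.2 with buyers paying £63.2 and sellers receiving £54.2 (the £9 wedge).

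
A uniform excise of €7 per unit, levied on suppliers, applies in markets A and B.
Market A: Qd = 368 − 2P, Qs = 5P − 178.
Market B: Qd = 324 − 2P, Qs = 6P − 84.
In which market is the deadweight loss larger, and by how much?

Market B, by €1.75.

Market A: pre-tax P* = €78, Q* = 212; post-tax Q = 202; deadweight loss = €35.
Market B: pre-tax P* = €51, Q* = 222; post-tax Q = 211.5; deadweight loss = €36.75.
Difference: €35 vs €36.75 → market B is larger by €1.75.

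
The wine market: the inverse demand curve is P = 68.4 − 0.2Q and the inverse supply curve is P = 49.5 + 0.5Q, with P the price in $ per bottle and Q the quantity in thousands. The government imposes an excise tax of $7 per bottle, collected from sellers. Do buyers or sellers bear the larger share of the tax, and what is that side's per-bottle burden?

Sellers bear the larger share: $5 per bottle.

Rewrite in direct form: Qd = 342 − 5P and Qs = 2P − 99.
Without the tax, 342 − 5P = 2P − 99 gives 7P = 441, so P* = $63 and Q* = 27.
With the tax collected from sellers, supply shifts: Qs = 2(P − 7) − 99.
New equilibrium: buyers pay $65, sellers receive $58, Q = 17. (Wedge: Pb − Ps = 7.)
Per-bottle burden: buyers $2, sellers $5.
Sellers take the larger share because supply is less price-elastic here (demand slope 5 vs supply slope 2).
The less price-elastic side of the market bears the larger share of a per-unit tax.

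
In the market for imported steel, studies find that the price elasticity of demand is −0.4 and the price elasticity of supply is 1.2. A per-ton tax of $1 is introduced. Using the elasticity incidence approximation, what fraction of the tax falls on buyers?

Buyers' share ≈ 0.75.

Incidence ratio: buyers' share ≈ εs / (εs + |εd|) = 1.2 / (1.2 + 0.4) = 0.75.
Supply is the more elastic side, so buyers bear the larger share.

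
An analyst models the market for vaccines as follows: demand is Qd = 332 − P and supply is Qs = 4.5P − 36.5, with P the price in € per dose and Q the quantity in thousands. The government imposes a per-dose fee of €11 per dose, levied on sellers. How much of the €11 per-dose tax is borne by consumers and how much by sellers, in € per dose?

Consumers bear €9 per dose; sellers bear €2 per dose.

Without the tax, 332 − P = 4.5P − 36.5 gives 5.5P = 368.5, so P* = €67 and Q* = 265.
With the tax collected from sellers, supply shifts: Qs = 4.5(P − 11) − 36.5.
New equilibrium: consumers pay €76, sellers receive €65, Q = 256. (Wedge: Pb − Ps = 11.)
Burden on consumers: €9; on sellers: €2. (They sum to €11.)
The less price-elastic side of the market bears the larger share of a per-unit tax.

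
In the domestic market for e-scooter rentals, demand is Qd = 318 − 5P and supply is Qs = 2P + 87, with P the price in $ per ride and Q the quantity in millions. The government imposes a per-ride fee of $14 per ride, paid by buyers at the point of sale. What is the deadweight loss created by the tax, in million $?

Deadweight loss = $140 million.

Without the tax, 318 − 5P = 2P + 87 gives 7P = 231, so P* = $33 and Q* = 153.
With the tax collected from buyers, demand (in seller-price terms) shifts: Qd = 318 − 5(P + 14).
Solving gives Q = 133 with buyers paying $37 and producers receiving $23 (the $14 wedge).
Quantity falls by |ΔQ| = |153 − 133| = 20.
DWL = ½ · t · |ΔQ| = ½ · 14 · 20 = $140.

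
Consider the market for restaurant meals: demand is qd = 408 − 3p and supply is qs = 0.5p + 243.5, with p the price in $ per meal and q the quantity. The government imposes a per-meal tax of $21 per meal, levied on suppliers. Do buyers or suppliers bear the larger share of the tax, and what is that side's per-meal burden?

Without the tax, 408 − 3p = 0.5p + 243.5 gives 3.5p = 164.5, so p* = $47 and q* = 267.
With the tax collected from suppliers, supply shifts: qs = 0.5(p − 21) + 243.5.
Solving gives q = 258 with buyers paying $50 and suppliers receiving $29 (the $21 wedge).
Per-meal burden: buyers $3, suppliers $18.
Suppliers take the larger share because supply is less price-elastic here (demand slope 3 vs supply slope 0.5).
The less price-elastic side of the market bears the larger share of a per-unit tax.

Suppliers bear the larger share: $18 per meal.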